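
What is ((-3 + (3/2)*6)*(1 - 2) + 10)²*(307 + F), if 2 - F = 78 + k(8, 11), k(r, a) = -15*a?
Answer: 6336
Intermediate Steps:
F = 89 (F = 2 - (78 - 15*11) = 2 - (78 - 165) = 2 - 1*(-87) = 2 + 87 = 89)
((-3 + (3/2)*6)*(1 - 2) + 10)²*(307 + F) = ((-3 + (3/2)*6)*(1 - 2) + 10)²*(307 + 89) = ((-3 + (3*(½))*6)*(-1) + 10)²*396 = ((-3 + (3/2)*6)*(-1) + 10)²*396 = ((-3 + 9)*(-1) + 10)²*396 = (6*(-1) + 10)²*396 = (-6 + 10)²*396 = 4²*396 = 16*396 = 6336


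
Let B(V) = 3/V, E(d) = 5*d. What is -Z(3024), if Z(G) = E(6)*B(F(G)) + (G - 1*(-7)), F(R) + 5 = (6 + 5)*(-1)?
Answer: -24203/8 ≈ -3025.4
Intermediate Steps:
F(R) = -16 (F(R) = -5 + (6 + 5)*(-1) = -5 + 11*(-1) = -5 - 11 = -16)
Z(G) = 11/8 + G (Z(G) = (5*6)*(3/(-16)) + (G - 1*(-7)) = 30*(3*(-1/16)) + (G + 7) = 30*(-3/16) + (7 + G) = -45/8 + (7 + G) = 11/8 + G)
-Z(3024) = -(11/8 + 3024) = -1*24203/8 = -24203/8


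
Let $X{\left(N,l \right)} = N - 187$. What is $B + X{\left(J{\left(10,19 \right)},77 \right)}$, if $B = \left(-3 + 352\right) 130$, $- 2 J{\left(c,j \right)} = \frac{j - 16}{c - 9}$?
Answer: $\frac{90363}{2} \approx 45182.0$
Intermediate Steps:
$J{\left(c,j \right)} = - \frac{-16 + j}{2 \left(-9 + c\right)}$ ($J{\left(c,j \right)} = - \frac{\left(j - 16\right) \frac{1}{c - 9}}{2} = - \frac{\left(-16 + j\right) \frac{1}{-9 + c}}{2} = - \frac{\frac{1}{-9 + c} \left(-16 + j\right)}{2} = - \frac{-16 + j}{2 \left(-9 + c\right)}$)
$X{\left(N,l \right)} = -187 + N$ ($X{\left(N,l \right)} = N - 187 = -187 + N$)
$B = 45370$ ($B = 349 \cdot 130 = 45370$)
$B + X{\left(J{\left(10,19 \right)},77 \right)} = 45370 - \left(187 - \frac{16 - 19}{2 \left(-9 + 10\right)}\right) = 45370 - \left(187 - \frac{16 - 19}{2 \cdot 1}\right) = 45370 - \left(187 - - \frac{3}{2}\right) = 45370 - \frac{377}{2} = \frac{90363}{2}$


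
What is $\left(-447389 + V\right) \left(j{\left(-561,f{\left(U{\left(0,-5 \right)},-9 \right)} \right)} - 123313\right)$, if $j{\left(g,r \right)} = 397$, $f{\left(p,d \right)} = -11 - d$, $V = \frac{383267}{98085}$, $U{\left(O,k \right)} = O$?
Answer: $\frac{1797923749247656}{32695} \approx 5.4991 \cdot 10^{10}$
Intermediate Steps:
$V = \frac{383267}{98085}$ ($V = 383267 \cdot \frac{1}{98085} = \frac{383267}{98085} \approx 3.9075$)
$\left(-447389 + V\right) \left(j{\left(-561,f{\left(U{\left(0,-5 \right)},-9 \right)} \right)} - 123313\right) = \left(-447389 + \frac{383267}{98085}\right) \left(397 - 123313\right) = \left(- \frac{43881766798}{98085}\right) \left(-122916\right) = \frac{1797923749247656}{32695}$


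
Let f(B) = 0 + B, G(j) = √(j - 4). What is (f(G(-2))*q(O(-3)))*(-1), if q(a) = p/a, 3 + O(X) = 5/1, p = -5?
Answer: 5*I*√6/2 ≈ 6.1237*I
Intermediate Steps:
G(j) = √(-4 + j)
f(B) = B
O(X) = 2 (O(X) = -3 + 5/1 = -3 + 5*1 = -3 + 5 = 2)
q(a) = -5/a
(f(G(-2))*q(O(-3)))*(-1) = (√(-4 - 2)*(-5/2))*(-1) = (√(-6)*(-5*½))*(-1) = ((I*√6)*(-5/2))*(-1) = -5*I*√6/2*(-1) = 5*I*√6/2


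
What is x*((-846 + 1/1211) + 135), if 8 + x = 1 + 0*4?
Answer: 861020/173 ≈ 4977.0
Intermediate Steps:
x = -7 (x = -8 + (1 + 0*4) = -8 + (1 + 0) = -8 + 1 = -7)
x*((-846 + 1/1211) + 135) = -7*((-846 + 1/1211) + 135) = -7*(-1024505/1211 + 135) = -7*(-861020/1211) = 861020/173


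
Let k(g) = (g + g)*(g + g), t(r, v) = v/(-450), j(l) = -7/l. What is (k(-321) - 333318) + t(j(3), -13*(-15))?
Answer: 2365367/30 ≈ 78846.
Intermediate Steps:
t(r, v) = -v/450 (t(r, v) = v*(-1/450) = -v/450)
k(g) = 4*g**2 (k(g) = (2*g)*(2*g) = 4*g**2)
(k(-321) - 333318) + t(j(3), -13*(-15)) = (4*(-321)**2 - 333318) - (-13)*(-15)/450 = (4*103041 - 333318) - 1/450*195 = (412164 - 333318) - 13/30 = 78846 - 13/30 = 2365367/30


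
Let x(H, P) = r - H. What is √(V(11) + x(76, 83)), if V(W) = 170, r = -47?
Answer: √47 ≈ 6.8557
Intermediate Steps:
x(H, P) = -47 - H
√(V(11) + x(76, 83)) = √(170 + (-47 - 1*76)) = √(170 + (-47 - 76)) = √(170 - 123) = √47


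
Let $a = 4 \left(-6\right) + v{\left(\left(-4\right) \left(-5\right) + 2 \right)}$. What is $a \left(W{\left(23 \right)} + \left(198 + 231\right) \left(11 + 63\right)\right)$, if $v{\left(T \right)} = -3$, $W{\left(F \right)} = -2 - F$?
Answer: $-856467$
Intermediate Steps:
$a = -27$ ($a = 4 \left(-6\right) - 3 = -24 - 3 = -27$)
$a \left(W{\left(23 \right)} + \left(198 + 231\right) \left(11 + 63\right)\right) = - 27 \left(\left(-2 - 23\right) + \left(198 + 231\right) \left(11 + 63\right)\right) = - 27 \left(\left(-2 - 23\right) + 429 \cdot 74\right) = - 27 \left(-25 + 31746\right) = \left(-27\right) 31721 = -856467$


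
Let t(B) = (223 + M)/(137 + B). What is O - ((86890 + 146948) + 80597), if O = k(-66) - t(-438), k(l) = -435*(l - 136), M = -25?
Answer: -68195867/301 ≈ -2.2656e+5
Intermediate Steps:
t(B) = 198/(137 + B) (t(B) = (223 - 25)/(137 + B) = 198/(137 + B))
k(l) = 59160 - 435*l (k(l) = -435*(-136 + l) = 59160 - 435*l)
O = 26449068/301 (O = (59160 - 435*(-66)) - 198/(137 - 438) = (59160 + 28710) - 198/(-301) = 87870 - 198*(-1)/301 = 87870 - 1*(-198/301) = 87870 + 198/301 = 26449068/301 ≈ 87871.)
O - ((86890 + 146948) + 80597) = 26449068/301 - ((86890 + 146948) + 80597) = 26449068/301 - (233838 + 80597) = 26449068/301 - 1*314435 = 26449068/301 - 314435 = -68195867/301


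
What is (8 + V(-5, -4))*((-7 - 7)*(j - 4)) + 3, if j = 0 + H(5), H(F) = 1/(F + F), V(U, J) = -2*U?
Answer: 4929/5 ≈ 985.80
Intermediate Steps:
H(F) = 1/(2*F)
j = ⅒ (j = 0 + (½)/5 = 0 + (½)*(⅕) = 0 + ⅒ = ⅒ ≈ 0.10000)
(8 + V(-5, -4))*((-7 - 7)*(j - 4)) + 3 = (8 - 2*(-5))*((-7 - 7)*(⅒ - 4)) + 3 = (8 + 10)*(-14*(-39/10)) + 3 = 18*(273/5) + 3 = 4914/5 + 3 = 4929/5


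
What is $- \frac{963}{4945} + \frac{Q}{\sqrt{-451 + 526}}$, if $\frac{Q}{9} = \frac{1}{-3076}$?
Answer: $- \frac{963}{4945} - \frac{3 \sqrt{3}}{15380} \approx -0.19508$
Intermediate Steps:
$Q = - \frac{9}{3076}$ ($Q = \frac{9}{-3076} = 9 \left(- \frac{1}{3076}\right) = - \frac{9}{3076} \approx -0.0029259$)
$- \frac{963}{4945} + \frac{Q}{\sqrt{-451 + 526}} = - \frac{963}{4945} - \frac{9}{3076 \sqrt{-451 + 526}} = \left(-963\right) \frac{1}{4945} - \frac{9}{3076 \sqrt{75}} = - \frac{963}{4945} - \frac{9}{3076 \cdot 5 \sqrt{3}} = - \frac{963}{4945} - \frac{9 \frac{\sqrt{3}}{15}}{3076} = - \frac{963}{4945} - \frac{3 \sqrt{3}}{15380}$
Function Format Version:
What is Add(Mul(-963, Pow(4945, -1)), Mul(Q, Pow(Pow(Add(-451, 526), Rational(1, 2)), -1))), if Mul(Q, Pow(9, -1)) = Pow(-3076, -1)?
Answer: Add(Rational(-963, 4945), Mul(Rational(-3, 15380), Pow(3, Rational(1, 2)))) ≈ -0.19508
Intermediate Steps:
Q = Rational(-9, 3076) (Q = Mul(9, Pow(-3076, -1)) = Mul(9, Rational(-1, 3076)) = Rational(-9, 3076) ≈ -0.0029259)
Add(Mul(-963, Pow(4945, -1)), Mul(Q, Pow(Pow(Add(-451, 526), Rational(1, 2)), -1))) = Add(Mul(-963, Pow(4945, -1)), Mul(Rational(-9, 3076), Pow(Pow(Add(-451, 526), Rational(1, 2)), -1))) = Add(Mul(-963, Rational(1, 4945)), Mul(Rational(-9, 3076), Pow(Pow(75, Rational(1, 2)), -1))) = Add(Rational(-963, 4945), Mul(Rational(-9, 3076), Pow(Mul(5, Pow(3, Rational(1, 2))), -1))) = Add(Rational(-963, 4945), Mul(Rational(-9, 3076), Mul(Rational(1, 15), Pow(3, Rational(1, 2))))) = Add(Rational(-963, 4945), Mul(Rational(-3, 15380), Pow(3, Rational(1, 2))))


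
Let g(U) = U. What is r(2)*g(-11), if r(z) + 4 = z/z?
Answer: 33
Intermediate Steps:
r(z) = -3 (r(z) = -4 + z/z = -4 + 1 = -3)
r(2)*g(-11) = -3*(-11) = 33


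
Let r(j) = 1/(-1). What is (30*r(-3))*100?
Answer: -3000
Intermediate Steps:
r(j) = -1
(30*r(-3))*100 = (30*(-1))*100 = -30*100 = -3000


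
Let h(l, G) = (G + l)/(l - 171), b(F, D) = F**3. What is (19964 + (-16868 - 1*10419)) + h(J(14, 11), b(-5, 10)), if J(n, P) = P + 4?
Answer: -571139/78 ≈ -7322.3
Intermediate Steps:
J(n, P) = 4 + P
h(l, G) = (G + l)/(-171 + l)
(19964 + (-16868 - 1*10419)) + h(J(14, 11), b(-5, 10)) = (19964 + (-16868 - 1*10419)) + ((-5)**3 + (4 + 11))/(-171 + (4 + 11)) = (19964 + (-16868 - 10419)) + (-125 + 15)/(-171 + 15) = (19964 - 27287) - 110/(-156) = -7323 - 1/156*(-110) = -7323 + 55/78 = -571139/78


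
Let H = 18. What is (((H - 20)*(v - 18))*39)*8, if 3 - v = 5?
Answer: 12480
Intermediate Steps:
v = -2 (v = 3 - 1*5 = 3 - 5 = -2)
(((H - 20)*(v - 18))*39)*8 = (((18 - 20)*(-2 - 18))*39)*8 = (-2*(-20)*39)*8 = (40*39)*8 = 1560*8 = 12480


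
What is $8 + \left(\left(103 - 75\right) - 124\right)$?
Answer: $-88$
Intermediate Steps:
$8 + \left(\left(103 - 75\right) - 124\right) = 8 + \left(28 - 124\right) = 8 - 96 = -88$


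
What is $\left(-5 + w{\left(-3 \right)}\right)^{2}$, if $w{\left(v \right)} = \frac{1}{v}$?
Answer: $\frac{256}{9} \approx 28.444$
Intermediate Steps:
$\left(-5 + w{\left(-3 \right)}\right)^{2} = \left(-5 + \frac{1}{-3}\right)^{2} = \left(-5 - \frac{1}{3}\right)^{2} = \left(- \frac{16}{3}\right)^{2} = \frac{256}{9}$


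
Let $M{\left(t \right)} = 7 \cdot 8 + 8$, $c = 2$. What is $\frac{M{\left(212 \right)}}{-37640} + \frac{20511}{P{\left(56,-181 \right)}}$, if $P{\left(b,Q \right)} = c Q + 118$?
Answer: $- \frac{96506207}{1148020} \approx -84.063$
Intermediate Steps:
$P{\left(b,Q \right)} = 118 + 2 Q$ ($P{\left(b,Q \right)} = 2 Q + 118 = 118 + 2 Q$)
$M{\left(t \right)} = 64$ ($M{\left(t \right)} = 56 + 8 = 64$)
$\frac{M{\left(212 \right)}}{-37640} + \frac{20511}{P{\left(56,-181 \right)}} = \frac{64}{-37640} + \frac{20511}{118 + 2 \left(-181\right)} = 64 \left(- \frac{1}{37640}\right) + \frac{20511}{118 - 362} = - \frac{8}{4705} + \frac{20511}{-244} = - \frac{8}{4705} + 20511 \left(- \frac{1}{244}\right) = - \frac{8}{4705} - \frac{20511}{244} = - \frac{96506207}{1148020}$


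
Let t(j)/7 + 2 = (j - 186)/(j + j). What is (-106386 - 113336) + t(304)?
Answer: -66799331/304 ≈ -2.1973e+5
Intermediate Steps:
t(j) = -14 + 7*(-186 + j)/(2*j) (t(j) = -14 + 7*((j - 186)/(j + j)) = -14 + 7*((-186 + j)/((2*j))) = -14 + 7*((-186 + j)*(1/(2*j))) = -14 + 7*((-186 + j)/(2*j)) = -14 + 7*(-186 + j)/(2*j))
(-106386 - 113336) + t(304) = (-106386 - 113336) + (-21/2 - 651/304) = -219722 + (-21/2 - 651*1/304) = -219722 + (-21/2 - 651/304) = -219722 - 3843/304 = -66799331/304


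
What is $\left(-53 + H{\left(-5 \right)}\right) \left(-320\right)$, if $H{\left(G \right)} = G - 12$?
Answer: $22400$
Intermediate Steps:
$H{\left(G \right)} = -12 + G$ ($H{\left(G \right)} = G - 12 = -12 + G$)
$\left(-53 + H{\left(-5 \right)}\right) \left(-320\right) = \left(-53 - 17\right) \left(-320\right) = \left(-70\right) \left(-320\right) = 22400$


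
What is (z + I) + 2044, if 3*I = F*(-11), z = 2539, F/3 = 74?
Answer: 3769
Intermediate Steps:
F = 222 (F = 3*74 = 222)
I = -814 (I = (222*(-11))/3 = (⅓)*(-2442) = -814)
(z + I) + 2044 = (2539 - 814) + 2044 = 1725 + 2044 = 3769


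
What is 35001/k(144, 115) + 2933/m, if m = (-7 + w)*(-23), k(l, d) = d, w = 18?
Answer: 16102/55 ≈ 292.76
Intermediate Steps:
m = -253 (m = (-7 + 18)*(-23) = 11*(-23) = -253)
35001/k(144, 115) + 2933/m = 35001/115 + 2933/(-253) = 35001*(1/115) + 2933*(-1/253) = 35001/115 - 2933/253 = 16102/55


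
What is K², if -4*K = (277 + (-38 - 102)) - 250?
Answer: 12769/16 ≈ 798.06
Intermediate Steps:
K = 113/4 (K = -((277 + (-38 - 102)) - 250)/4 = -((277 - 140) - 250)/4 = -(137 - 250)/4 = -¼*(-113) = 113/4 ≈ 28.250)
K² = (113/4)² = 12769/16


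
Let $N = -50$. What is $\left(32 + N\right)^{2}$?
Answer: $324$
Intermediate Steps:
$\left(32 + N\right)^{2} = \left(32 - 50\right)^{2} = \left(-18\right)^{2} = 324$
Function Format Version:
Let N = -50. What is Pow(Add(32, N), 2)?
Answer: 324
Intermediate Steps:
Pow(Add(32, N), 2) = Pow(Add(32, -50), 2) = Pow(-18, 2) = 324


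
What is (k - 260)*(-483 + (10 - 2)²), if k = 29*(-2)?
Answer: 133242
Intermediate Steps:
k = -58
(k - 260)*(-483 + (10 - 2)²) = (-58 - 260)*(-483 + (10 - 2)²) = -318*(-483 + 8²) = -318*(-483 + 64) = -318*(-419) = 133242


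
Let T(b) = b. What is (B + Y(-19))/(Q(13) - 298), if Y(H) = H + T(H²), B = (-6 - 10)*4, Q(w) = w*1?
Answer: -278/285 ≈ -0.97544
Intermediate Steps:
Q(w) = w
B = -64 (B = -16*4 = -64)
Y(H) = H + H²
(B + Y(-19))/(Q(13) - 298) = (-64 - 19*(1 - 19))/(13 - 298) = (-64 - 19*(-18))/(-285) = (-64 + 342)*(-1/285) = 278*(-1/285) = -278/285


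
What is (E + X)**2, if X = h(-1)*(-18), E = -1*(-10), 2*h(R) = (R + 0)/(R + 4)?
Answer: 169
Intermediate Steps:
h(R) = R/(2*(4 + R)) (h(R) = ((R + 0)/(R + 4))/2 = (R/(4 + R))/2 = R/(2*(4 + R)))
E = 10
X = 3 (X = ((1/2)*(-1)/(4 - 1))*(-18) = ((1/2)*(-1)/3)*(-18) = ((1/2)*(-1)*(1/3))*(-18) = -1/6*(-18) = 3)
(E + X)**2 = (10 + 3)**2 = 13**2 = 169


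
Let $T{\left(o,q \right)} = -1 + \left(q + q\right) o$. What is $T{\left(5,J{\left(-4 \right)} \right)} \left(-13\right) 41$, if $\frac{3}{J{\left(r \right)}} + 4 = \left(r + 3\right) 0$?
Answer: $\frac{9061}{2} \approx 4530.5$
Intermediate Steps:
$J{\left(r \right)} = - \frac{3}{4}$ ($J{\left(r \right)} = \frac{3}{-4 + \left(r + 3\right) 0} = \frac{3}{-4 + \left(3 + r\right) 0} = \frac{3}{-4 + 0} = \frac{3}{-4} = 3 \left(- \frac{1}{4}\right) = - \frac{3}{4}$)
$T{\left(o,q \right)} = -1 + 2 o q$ ($T{\left(o,q \right)} = -1 + 2 q o = -1 + 2 o q$)
$T{\left(5,J{\left(-4 \right)} \right)} \left(-13\right) 41 = \left(-1 + 2 \cdot 5 \left(- \frac{3}{4}\right)\right) \left(-13\right) 41 = \left(-1 - \frac{15}{2}\right) \left(-13\right) 41 = \left(- \frac{17}{2}\right) \left(-13\right) 41 = \frac{221}{2} \cdot 41 = \frac{9061}{2}$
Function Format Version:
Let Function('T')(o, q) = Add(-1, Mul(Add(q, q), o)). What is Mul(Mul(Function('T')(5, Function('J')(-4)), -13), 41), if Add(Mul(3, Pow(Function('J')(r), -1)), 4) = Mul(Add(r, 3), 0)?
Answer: Rational(9061, 2) ≈ 4530.5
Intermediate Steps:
Function('J')(r) = Rational(-3, 4) (Function('J')(r) = Mul(3, Pow(Add(-4, Mul(Add(r, 3), 0)), -1)) = Mul(3, Pow(Add(-4, Mul(Add(3, r), 0)), -1)) = Mul(3, Pow(Add(-4, 0), -1)) = Mul(3, Pow(-4, -1)) = Mul(3, Rational(-1, 4)) = Rational(-3, 4))
Function('T')(o, q) = Add(-1, Mul(2, o, q)) (Function('T')(o, q) = Add(-1, Mul(Mul(2, q), o)) = Add(-1, Mul(2, o, q)))
Mul(Mul(Function('T')(5, Function('J')(-4)), -13), 41) = Mul(Mul(Add(-1, Mul(2, 5, Rational(-3, 4))), -13), 41) = Mul(Mul(Add(-1, Rational(-15, 2)), -13), 41) = Mul(Mul(Rational(-17, 2), -13), 41) = Mul(Rational(221, 2), 41) = Rational(9061, 2)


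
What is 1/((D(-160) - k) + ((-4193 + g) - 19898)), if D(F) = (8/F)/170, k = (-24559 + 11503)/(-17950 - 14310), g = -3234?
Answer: -5484200/149857986133 ≈ -3.6596e-5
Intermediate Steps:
k = 3264/8065 (k = -13056/(-32260) = -13056*(-1/32260) = 3264/8065 ≈ 0.40471)
D(F) = 4/(85*F) (D(F) = (8/F)*(1/170) = 4/(85*F))
1/((D(-160) - k) + ((-4193 + g) - 19898)) = 1/(((4/85)/(-160) - 1*3264/8065) + ((-4193 - 3234) - 19898)) = 1/(((4/85)*(-1/160) - 3264/8065) + (-7427 - 19898)) = 1/((-1/3400 - 3264/8065) - 27325) = 1/(-2221133/5484200 - 27325) = 1/(-149857986133/5484200) = -5484200/149857986133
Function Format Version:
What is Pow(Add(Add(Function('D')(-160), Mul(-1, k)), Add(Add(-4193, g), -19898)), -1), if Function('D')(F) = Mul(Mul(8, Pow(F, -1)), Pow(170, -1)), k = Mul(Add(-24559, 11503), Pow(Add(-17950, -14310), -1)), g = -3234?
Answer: Rational(-5484200, 149857986133) ≈ -3.6596e-5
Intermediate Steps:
k = Rational(3264, 8065) (k = Mul(-13056, Pow(-32260, -1)) = Mul(-13056, Rational(-1, 32260)) = Rational(3264, 8065) ≈ 0.40471)
Function('D')(F) = Mul(Rational(4, 85), Pow(F, -1)) (Function('D')(F) = Mul(Mul(8, Pow(F, -1)), Rational(1, 170)) = Mul(Rational(4, 85), Pow(F, -1)))
Pow(Add(Add(Function('D')(-160), Mul(-1, k)), Add(Add(-4193, g), -19898)), -1) = Pow(Add(Add(Mul(Rational(4, 85), Pow(-160, -1)), Mul(-1, Rational(3264, 8065))), Add(Add(-4193, -3234), -19898)), -1) = Pow(Add(Add(Mul(Rational(4, 85), Rational(-1, 160)), Rational(-3264, 8065)), Add(-7427, -19898)), -1) = Pow(Add(Add(Rational(-1, 3400), Rational(-3264, 8065)), -27325), -1) = Pow(Add(Rational(-2221133, 5484200), -27325), -1) = Pow(Rational(-149857986133, 5484200), -1) = Rational(-5484200, 149857986133)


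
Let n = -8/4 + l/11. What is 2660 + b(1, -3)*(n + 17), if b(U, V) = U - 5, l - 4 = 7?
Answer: 2596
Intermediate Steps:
l = 11 (l = 4 + 7 = 11)
b(U, V) = -5 + U
n = -1 (n = -8/4 + 11/11 = -8*¼ + 11*(1/11) = -2 + 1 = -1)
2660 + b(1, -3)*(n + 17) = 2660 + (-5 + 1)*(-1 + 17) = 2660 - 4*16 = 2660 - 64 = 2596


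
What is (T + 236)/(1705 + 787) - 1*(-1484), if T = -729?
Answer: 3697635/2492 ≈ 1483.8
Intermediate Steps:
(T + 236)/(1705 + 787) - 1*(-1484) = (-729 + 236)/(1705 + 787) - 1*(-1484) = -493/2492 + 1484 = 3697635/2492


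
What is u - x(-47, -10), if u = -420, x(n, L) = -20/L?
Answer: -422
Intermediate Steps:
u - x(-47, -10) = -420 - (-20)/(-10) = -420 - (-20)*(-1)/10 = -420 - 1*2 = -420 - 2 = -422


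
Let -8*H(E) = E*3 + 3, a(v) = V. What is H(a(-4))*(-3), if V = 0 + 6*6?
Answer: 333/8 ≈ 41.625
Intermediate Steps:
V = 36 (V = 0 + 36 = 36)
a(v) = 36
H(E) = -3/8 - 3*E/8 (H(E) = -(E*3 + 3)/8 = -(3*E + 3)/8 = -(3 + 3*E)/8 = -3/8 - 3*E/8)
H(a(-4))*(-3) = (-3/8 - 3/8*36)*(-3) = (-3/8 - 27/2)*(-3) = -111/8*(-3) = 333/8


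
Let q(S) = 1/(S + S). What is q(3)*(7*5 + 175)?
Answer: 35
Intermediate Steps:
q(S) = 1/(2*S)
q(3)*(7*5 + 175) = ((½)/3)*(7*5 + 175) = ((½)*(⅓))*(35 + 175) = (⅙)*210 = 35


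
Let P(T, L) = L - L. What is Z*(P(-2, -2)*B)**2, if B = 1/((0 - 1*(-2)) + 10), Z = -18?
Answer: 0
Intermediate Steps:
P(T, L) = 0
B = 1/12 (B = 1/((0 + 2) + 10) = 1/(2 + 10) = 1/12 ≈ 0.083333)
Z*(P(-2, -2)*B)**2 = -18*(0*(1/12))**2 = -18*0**2 = -18*0 = 0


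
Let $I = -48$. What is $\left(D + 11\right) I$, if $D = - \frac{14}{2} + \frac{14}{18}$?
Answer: $- \frac{688}{3} \approx -229.33$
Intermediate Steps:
$D = - \frac{56}{9}$ ($D = \left(-14\right) \frac{1}{2} + 14 \cdot \frac{1}{18} = -7 + \frac{7}{9} = - \frac{56}{9} \approx -6.2222$)
$\left(D + 11\right) I = \left(- \frac{56}{9} + 11\right) \left(-48\right) = \frac{43}{9} \left(-48\right) = - \frac{688}{3}$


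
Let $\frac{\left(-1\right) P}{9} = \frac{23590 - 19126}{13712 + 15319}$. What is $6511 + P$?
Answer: $\frac{62993555}{9677} \approx 6509.6$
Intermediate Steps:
$P = - \frac{13392}{9677}$ ($P = - 9 \frac{23590 - 19126}{13712 + 15319} = - 9 \cdot \frac{4464}{29031} = - 9 \cdot 4464 \cdot \frac{1}{29031} = \left(-9\right) \frac{1488}{9677} = - \frac{13392}{9677} \approx -1.3839$)
$6511 + P = 6511 - \frac{13392}{9677} = \frac{62993555}{9677}$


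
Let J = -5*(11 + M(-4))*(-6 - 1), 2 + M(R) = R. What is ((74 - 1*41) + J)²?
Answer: 43264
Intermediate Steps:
M(R) = -2 + R
J = 175 (J = -5*(11 + (-2 - 4))*(-6 - 1) = -5*(11 - 6)*(-7) = -25*(-7) = -5*(-35) = 175)
((74 - 1*41) + J)² = ((74 - 1*41) + 175)² = ((74 - 41) + 175)² = (33 + 175)² = 208² = 43264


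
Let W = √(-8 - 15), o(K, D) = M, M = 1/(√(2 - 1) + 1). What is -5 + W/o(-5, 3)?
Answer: -5 + 2*I*√23 ≈ -5.0 + 9.5917*I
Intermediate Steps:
M = ½ (M = 1/(√1 + 1) = 1/(1 + 1) = 1/2 = ½ ≈ 0.50000)
o(K, D) = ½
W = I*√23 (W = √(-23) = I*√23 ≈ 4.7958*I)
-5 + W/o(-5, 3) = -5 + (I*√23)/(½) = -5 + 2*(I*√23) = -5 + 2*I*√23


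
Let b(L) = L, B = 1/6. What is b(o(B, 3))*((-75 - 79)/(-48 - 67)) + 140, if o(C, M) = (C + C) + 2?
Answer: 49378/345 ≈ 143.12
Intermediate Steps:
B = ⅙ ≈ 0.16667
o(C, M) = 2 + 2*C (o(C, M) = 2*C + 2 = 2 + 2*C)
b(o(B, 3))*((-75 - 79)/(-48 - 67)) + 140 = (2 + 2*(⅙))*((-75 - 79)/(-48 - 67)) + 140 = (2 + ⅓)*(-154/(-115)) + 140 = 7*(-154*(-1/115))/3 + 140 = (7/3)*(154/115) + 140 = 1078/345 + 140 = 49378/345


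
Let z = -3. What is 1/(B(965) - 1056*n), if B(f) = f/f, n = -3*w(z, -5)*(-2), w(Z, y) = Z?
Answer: 1/19009 ≈ 5.2607e-5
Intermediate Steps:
n = -18 (n = -3*(-3)*(-2) = 9*(-2) = -18)
B(f) = 1
1/(B(965) - 1056*n) = 1/(1 - 1056*(-18)) = 1/(1 + 19008) = 1/19009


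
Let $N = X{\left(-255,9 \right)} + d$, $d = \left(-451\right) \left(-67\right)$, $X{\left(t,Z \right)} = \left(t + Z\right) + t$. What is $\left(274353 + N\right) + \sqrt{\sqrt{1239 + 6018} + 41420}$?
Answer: $304069 + \sqrt{41420 + \sqrt{7257}} \approx 3.0427 \cdot 10^{5}$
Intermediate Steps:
$X{\left(t,Z \right)} = Z + 2 t$ ($X{\left(t,Z \right)} = \left(Z + t\right) + t = Z + 2 t$)
$d = 30217$
$N = 29716$ ($N = \left(9 + 2 \left(-255\right)\right) + 30217 = \left(9 - 510\right) + 30217 = -501 + 30217 = 29716$)
$\left(274353 + N\right) + \sqrt{\sqrt{1239 + 6018} + 41420} = \left(274353 + 29716\right) + \sqrt{\sqrt{1239 + 6018} + 41420} = 304069 + \sqrt{\sqrt{7257} + 41420} = 304069 + \sqrt{41420 + \sqrt{7257}}$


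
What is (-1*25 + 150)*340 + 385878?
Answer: 428378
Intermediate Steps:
(-1*25 + 150)*340 + 385878 = (-25 + 150)*340 + 385878 = 125*340 + 385878 = 42500 + 385878 = 428378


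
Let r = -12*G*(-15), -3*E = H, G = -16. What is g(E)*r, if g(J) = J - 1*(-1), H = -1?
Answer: -3840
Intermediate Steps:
E = 1/3 (E = -1/3*(-1) = 1/3 ≈ 0.33333)
g(J) = 1 + J (g(J) = J + 1 = 1 + J)
r = -2880 (r = -12*(-16)*(-15) = 192*(-15) = -2880)
g(E)*r = (1 + 1/3)*(-2880) = (4/3)*(-2880) = -3840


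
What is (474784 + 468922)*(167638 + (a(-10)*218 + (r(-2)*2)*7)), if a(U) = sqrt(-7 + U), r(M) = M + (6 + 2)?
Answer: 158280257732 + 205727908*I*sqrt(17) ≈ 1.5828e+11 + 8.4824e+8*I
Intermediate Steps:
r(M) = 8 + M (r(M) = M + 8 = 8 + M)
(474784 + 468922)*(167638 + (a(-10)*218 + (r(-2)*2)*7)) = (474784 + 468922)*(167638 + (sqrt(-7 - 10)*218 + ((8 - 2)*2)*7)) = 943706*(167638 + (sqrt(-17)*218 + (6*2)*7)) = 943706*(167638 + ((I*sqrt(17))*218 + 12*7)) = 943706*(167638 + (218*I*sqrt(17) + 84)) = 943706*(167638 + (84 + 218*I*sqrt(17))) = 943706*(167722 + 218*I*sqrt(17)) = 158280257732 + 205727908*I*sqrt(17)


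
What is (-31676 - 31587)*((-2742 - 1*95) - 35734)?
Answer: 2440117173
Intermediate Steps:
(-31676 - 31587)*((-2742 - 1*95) - 35734) = -63263*((-2742 - 95) - 35734) = -63263*(-2837 - 35734) = -63263*(-38571) = 2440117173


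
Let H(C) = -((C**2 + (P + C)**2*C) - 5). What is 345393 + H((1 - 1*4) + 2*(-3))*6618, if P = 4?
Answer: 1331475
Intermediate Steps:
H(C) = 5 - C**2 - C*(4 + C)**2 (H(C) = -((C**2 + (4 + C)**2*C) - 5) = -((C**2 + C*(4 + C)**2) - 5) = -(-5 + C**2 + C*(4 + C)**2) = 5 - C**2 - C*(4 + C)**2)
345393 + H((1 - 1*4) + 2*(-3))*6618 = 345393 + (5 - ((1 - 1*4) + 2*(-3))**2 - ((1 - 1*4) + 2*(-3))*(4 + ((1 - 1*4) + 2*(-3)))**2)*6618 = 345393 + (5 - ((1 - 4) - 6)**2 - ((1 - 4) - 6)*(4 + ((1 - 4) - 6))**2)*6618 = 345393 + (5 - (-3 - 6)**2 - (-3 - 6)*(4 + (-3 - 6))**2)*6618 = 345393 + (5 - 1*(-9)**2 - 1*(-9)*(4 - 9)**2)*6618 = 345393 + (5 - 1*81 - 1*(-9)*(-5)**2)*6618 = 345393 + (5 - 81 - 1*(-9)*25)*6618 = 345393 + (5 - 81 + 225)*6618 = 345393 + 149*6618 = 345393 + 986082 = 1331475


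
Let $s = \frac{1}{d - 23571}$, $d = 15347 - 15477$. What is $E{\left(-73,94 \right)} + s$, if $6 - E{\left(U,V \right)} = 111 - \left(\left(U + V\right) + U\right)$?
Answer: $- \frac{3721058}{23701} \approx -157.0$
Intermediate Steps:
$E{\left(U,V \right)} = -105 + V + 2 U$ ($E{\left(U,V \right)} = 6 - \left(111 - \left(\left(U + V\right) + U\right)\right) = 6 - \left(111 - \left(V + 2 U\right)\right) = 6 - \left(111 - V - 2 U\right) = 6 + \left(-111 + V + 2 U\right) = -105 + V + 2 U$)
$d = -130$
$s = - \frac{1}{23701}$ ($s = \frac{1}{-130 - 23571} = \frac{1}{-23701} = - \frac{1}{23701} \approx -4.2192 \cdot 10^{-5}$)
$E{\left(-73,94 \right)} + s = \left(-105 + 94 + 2 \left(-73\right)\right) - \frac{1}{23701} = \left(-105 + 94 - 146\right) - \frac{1}{23701} = -157 - \frac{1}{23701} = - \frac{3721058}{23701}$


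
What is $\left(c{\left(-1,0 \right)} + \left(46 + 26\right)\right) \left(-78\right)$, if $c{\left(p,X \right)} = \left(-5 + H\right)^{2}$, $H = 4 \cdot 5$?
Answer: $-23166$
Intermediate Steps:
$H = 20$
$c{\left(p,X \right)} = 225$ ($c{\left(p,X \right)} = \left(-5 + 20\right)^{2} = 15^{2} = 225$)
$\left(c{\left(-1,0 \right)} + \left(46 + 26\right)\right) \left(-78\right) = \left(225 + \left(46 + 26\right)\right) \left(-78\right) = \left(225 + 72\right) \left(-78\right) = 297 \left(-78\right) = -23166$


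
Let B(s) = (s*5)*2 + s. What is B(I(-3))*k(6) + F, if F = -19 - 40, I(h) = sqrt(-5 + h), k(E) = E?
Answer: -59 + 132*I*sqrt(2) ≈ -59.0 + 186.68*I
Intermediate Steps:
B(s) = 11*s (B(s) = (5*s)*2 + s = 10*s + s = 11*s)
F = -59
B(I(-3))*k(6) + F = (11*sqrt(-5 - 3))*6 - 59 = (11*sqrt(-8))*6 - 59 = (11*(2*I*sqrt(2)))*6 - 59 = (22*I*sqrt(2))*6 - 59 = 132*I*sqrt(2) - 59 = -59 + 132*I*sqrt(2)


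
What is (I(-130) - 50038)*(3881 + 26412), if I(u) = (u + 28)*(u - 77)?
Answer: -876194732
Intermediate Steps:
I(u) = (-77 + u)*(28 + u) (I(u) = (28 + u)*(-77 + u) = (-77 + u)*(28 + u))
(I(-130) - 50038)*(3881 + 26412) = ((-2156 + (-130)² - 49*(-130)) - 50038)*(3881 + 26412) = ((-2156 + 16900 + 6370) - 50038)*30293 = (21114 - 50038)*30293 = -28924*30293 = -876194732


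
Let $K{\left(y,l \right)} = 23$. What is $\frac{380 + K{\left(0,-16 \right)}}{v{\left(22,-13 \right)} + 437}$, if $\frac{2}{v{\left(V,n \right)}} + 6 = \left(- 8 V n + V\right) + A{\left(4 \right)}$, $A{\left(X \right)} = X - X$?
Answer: $\frac{35712}{38725} \approx 0.9222$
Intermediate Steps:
$A{\left(X \right)} = 0$
$v{\left(V,n \right)} = \frac{2}{-6 + V - 8 V n}$ ($v{\left(V,n \right)} = \frac{2}{-6 + \left(\left(- 8 V n + V\right) + 0\right)} = \frac{2}{-6 + \left(\left(V - 8 V n\right) + 0\right)} = \frac{2}{-6 - \left(- V + 8 V n\right)} = \frac{2}{-6 + V - 8 V n}$)
$\frac{380 + K{\left(0,-16 \right)}}{v{\left(22,-13 \right)} + 437} = \frac{380 + 23}{- \frac{2}{6 - 22 + 8 \cdot 22 \left(-13\right)} + 437} = \frac{403}{- \frac{2}{6 - 22 - 2288} + 437} = \frac{403}{- \frac{2}{-2304} + 437} = \frac{403}{\left(-2\right) \left(- \frac{1}{2304}\right) + 437} = \frac{403}{\frac{1}{1152} + 437} = \frac{403}{\frac{503425}{1152}} = 403 \cdot \frac{1152}{503425} = \frac{35712}{38725}$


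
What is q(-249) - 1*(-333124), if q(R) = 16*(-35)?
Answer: 332564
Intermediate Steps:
q(R) = -560
q(-249) - 1*(-333124) = -560 - 1*(-333124) = -560 + 333124 = 332564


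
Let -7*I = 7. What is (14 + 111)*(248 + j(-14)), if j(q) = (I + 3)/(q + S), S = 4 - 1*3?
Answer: 402750/13 ≈ 30981.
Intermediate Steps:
I = -1 (I = -⅐*7 = -1)
S = 1 (S = 4 - 3 = 1)
j(q) = 2/(1 + q) (j(q) = (-1 + 3)/(q + 1) = 2/(1 + q))
(14 + 111)*(248 + j(-14)) = (14 + 111)*(248 + 2/(1 - 14)) = 125*(248 + 2/(-13)) = 125*(248 + 2*(-1/13)) = 125*(248 - 2/13) = 125*(3222/13) = 402750/13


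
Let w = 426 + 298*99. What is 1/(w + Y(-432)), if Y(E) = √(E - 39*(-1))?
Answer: 9976/298561859 - I*√393/895685577 ≈ 3.3414e-5 - 2.2133e-8*I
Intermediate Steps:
Y(E) = √(39 + E) (Y(E) = √(E + 39) = √(39 + E))
w = 29928 (w = 426 + 29502 = 29928)
1/(w + Y(-432)) = 1/(29928 + √(39 - 432)) = 1/(29928 + √(-393)) = 1/(29928 + I*√393)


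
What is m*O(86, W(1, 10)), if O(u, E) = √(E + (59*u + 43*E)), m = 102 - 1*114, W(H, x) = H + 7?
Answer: -12*√5426 ≈ -883.94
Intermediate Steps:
W(H, x) = 7 + H
m = -12 (m = 102 - 114 = -12)
O(u, E) = √(44*E + 59*u) (O(u, E) = √(E + (43*E + 59*u)) = √(44*E + 59*u))
m*O(86, W(1, 10)) = -12*√(44*(7 + 1) + 59*86) = -12*√(44*8 + 5074) = -12*√(352 + 5074) = -12*√5426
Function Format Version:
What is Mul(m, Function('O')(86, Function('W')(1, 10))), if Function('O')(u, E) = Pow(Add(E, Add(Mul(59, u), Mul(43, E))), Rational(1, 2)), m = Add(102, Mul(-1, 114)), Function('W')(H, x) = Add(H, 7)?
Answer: Mul(-12, Pow(5426, Rational(1, 2))) ≈ -883.94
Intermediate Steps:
Function('W')(H, x) = Add(7, H)
m = -12 (m = Add(102, -114) = -12)
Function('O')(u, E) = Pow(Add(Mul(44, E), Mul(59, u)), Rational(1, 2)) (Function('O')(u, E) = Pow(Add(E, Add(Mul(43, E), Mul(59, u))), Rational(1, 2)) = Pow(Add(Mul(44, E), Mul(59, u)), Rational(1, 2)))
Mul(m, Function('O')(86, Function('W')(1, 10))) = Mul(-12, Pow(Add(Mul(44, Add(7, 1)), Mul(59, 86)), Rational(1, 2))) = Mul(-12, Pow(Add(Mul(44, 8), 5074), Rational(1, 2))) = Mul(-12, Pow(Add(352, 5074), Rational(1, 2))) = Mul(-12, Pow(5426, Rational(1, 2)))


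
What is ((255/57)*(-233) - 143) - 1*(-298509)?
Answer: 5649149/19 ≈ 2.9732e+5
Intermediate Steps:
((255/57)*(-233) - 143) - 1*(-298509) = ((255*(1/57))*(-233) - 143) + 298509 = ((85/19)*(-233) - 143) + 298509 = (-19805/19 - 143) + 298509 = -22522/19 + 298509 = 5649149/19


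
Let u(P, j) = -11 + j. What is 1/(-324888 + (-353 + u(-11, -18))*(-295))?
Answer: -1/212198 ≈ -4.7126e-6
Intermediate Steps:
1/(-324888 + (-353 + u(-11, -18))*(-295)) = 1/(-324888 + (-353 + (-11 - 18))*(-295)) = 1/(-324888 + (-353 - 29)*(-295)) = 1/(-324888 - 382*(-295)) = 1/(-324888 + 112690) = 1/(-212198) = -1/212198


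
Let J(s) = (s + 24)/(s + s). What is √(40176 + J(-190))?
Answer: √1450369370/190 ≈ 200.44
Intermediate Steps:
J(s) = (24 + s)/(2*s) (J(s) = (24 + s)/((2*s)) = (24 + s)*(1/(2*s)) = (24 + s)/(2*s))
√(40176 + J(-190)) = √(40176 + (½)*(24 - 190)/(-190)) = √(40176 + (½)*(-1/190)*(-166)) = √(40176 + 83/190) = √(7633523/190) = √1450369370/190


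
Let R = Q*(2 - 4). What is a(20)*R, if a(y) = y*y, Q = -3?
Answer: 2400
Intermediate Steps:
a(y) = y²
R = 6 (R = -3*(2 - 4) = -3*(-2) = 6)
a(20)*R = 20²*6 = 400*6 = 2400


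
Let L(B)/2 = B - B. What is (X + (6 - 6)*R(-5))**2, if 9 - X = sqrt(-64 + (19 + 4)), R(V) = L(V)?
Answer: (9 - I*sqrt(41))**2 ≈ 40.0 - 115.26*I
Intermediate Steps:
L(B) = 0 (L(B) = 2*(B - B) = 2*0 = 0)
R(V) = 0
X = 9 - I*sqrt(41) (X = 9 - sqrt(-64 + (19 + 4)) = 9 - sqrt(-64 + 23) = 9 - sqrt(-41) = 9 - I*sqrt(41) ≈ 9.0 - 6.4031*I)
(X + (6 - 6)*R(-5))**2 = ((9 - I*sqrt(41)) + (6 - 6)*0)**2 = ((9 - I*sqrt(41)) + 0*0)**2 = ((9 - I*sqrt(41)) + 0)**2 = (9 - I*sqrt(41))**2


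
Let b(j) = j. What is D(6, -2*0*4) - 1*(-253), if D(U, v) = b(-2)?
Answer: 251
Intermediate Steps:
D(U, v) = -2
D(6, -2*0*4) - 1*(-253) = -2 - 1*(-253) = -2 + 253 = 251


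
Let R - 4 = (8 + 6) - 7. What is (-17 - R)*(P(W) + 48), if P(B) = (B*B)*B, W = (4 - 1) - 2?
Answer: -1372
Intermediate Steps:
R = 11 (R = 4 + ((8 + 6) - 7) = 4 + (14 - 7) = 4 + 7 = 11)
W = 1 (W = 3 - 2 = 1)
P(B) = B³ (P(B) = B²*B = B³)
(-17 - R)*(P(W) + 48) = (-17 - 1*11)*(1³ + 48) = (-17 - 11)*(1 + 48) = -28*49 = -1372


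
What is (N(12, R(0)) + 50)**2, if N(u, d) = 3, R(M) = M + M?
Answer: 2809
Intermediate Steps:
R(M) = 2*M
(N(12, R(0)) + 50)**2 = (3 + 50)**2 = 53**2 = 2809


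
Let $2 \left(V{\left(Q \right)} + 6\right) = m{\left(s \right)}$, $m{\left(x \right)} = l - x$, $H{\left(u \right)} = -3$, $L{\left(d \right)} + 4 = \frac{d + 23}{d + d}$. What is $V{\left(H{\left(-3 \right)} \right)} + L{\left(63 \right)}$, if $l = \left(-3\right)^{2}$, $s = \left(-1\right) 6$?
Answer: $- \frac{229}{126} \approx -1.8175$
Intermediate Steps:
$s = -6$
$L{\left(d \right)} = -4 + \frac{23 + d}{2 d}$ ($L{\left(d \right)} = -4 + \frac{d + 23}{d + d} = -4 + \frac{23 + d}{2 d}$)
$l = 9$
$m{\left(x \right)} = 9 - x$
$V{\left(Q \right)} = \frac{3}{2}$ ($V{\left(Q \right)} = -6 + \frac{9 - -6}{2} = -6 + \frac{9 + 6}{2} = -6 + \frac{1}{2} \cdot 15 = -6 + \frac{15}{2} = \frac{3}{2}$)
$V{\left(H{\left(-3 \right)} \right)} + L{\left(63 \right)} = \frac{3}{2} + \frac{23 - 441}{2 \cdot 63} = \frac{3}{2} + \frac{1}{2} \cdot \frac{1}{63} \left(23 - 441\right) = \frac{3}{2} + \frac{1}{2} \cdot \frac{1}{63} \left(-418\right) = \frac{3}{2} - \frac{209}{63} = - \frac{229}{126}$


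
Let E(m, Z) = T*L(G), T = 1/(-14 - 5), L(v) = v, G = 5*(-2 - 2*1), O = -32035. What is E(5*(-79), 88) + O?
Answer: -608645/19 ≈ -32034.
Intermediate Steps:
G = -20 (G = 5*(-2 - 2) = 5*(-4) = -20)
T = -1/19 (T = 1/(-19) = -1/19 ≈ -0.052632)
E(m, Z) = 20/19 (E(m, Z) = -1/19*(-20) = 20/19)
E(5*(-79), 88) + O = 20/19 - 32035 = -608645/19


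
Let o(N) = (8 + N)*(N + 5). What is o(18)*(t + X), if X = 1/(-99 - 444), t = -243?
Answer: -78906100/543 ≈ -1.4532e+5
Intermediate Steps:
o(N) = (5 + N)*(8 + N) (o(N) = (8 + N)*(5 + N) = (5 + N)*(8 + N))
X = -1/543 (X = 1/(-543) = -1/543 ≈ -0.0018416)
o(18)*(t + X) = (40 + 18² + 13*18)*(-243 - 1/543) = (40 + 324 + 234)*(-131950/543) = 598*(-131950/543) = -78906100/543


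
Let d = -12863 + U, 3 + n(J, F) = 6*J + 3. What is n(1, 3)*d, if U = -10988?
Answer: -143106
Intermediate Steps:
n(J, F) = 6*J (n(J, F) = -3 + (6*J + 3) = -3 + (3 + 6*J) = 6*J)
d = -23851 (d = -12863 - 10988 = -23851)
n(1, 3)*d = (6*1)*(-23851) = 6*(-23851) = -143106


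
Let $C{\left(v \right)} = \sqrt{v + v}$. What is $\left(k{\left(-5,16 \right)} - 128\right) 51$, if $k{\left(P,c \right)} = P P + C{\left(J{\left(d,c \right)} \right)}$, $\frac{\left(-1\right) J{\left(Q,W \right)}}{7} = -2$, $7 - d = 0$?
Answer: $-5253 + 102 \sqrt{7} \approx -4983.1$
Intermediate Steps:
$d = 7$ ($d = 7 - 0 = 7 + 0 = 7$)
$J{\left(Q,W \right)} = 14$ ($J{\left(Q,W \right)} = \left(-7\right) \left(-2\right) = 14$)
$C{\left(v \right)} = \sqrt{2} \sqrt{v}$ ($C{\left(v \right)} = \sqrt{2 v} = \sqrt{2} \sqrt{v}$)
$k{\left(P,c \right)} = P^{2} + 2 \sqrt{7}$ ($k{\left(P,c \right)} = P P + \sqrt{2} \sqrt{14} = P^{2} + 2 \sqrt{7}$)
$\left(k{\left(-5,16 \right)} - 128\right) 51 = \left(\left(\left(-5\right)^{2} + 2 \sqrt{7}\right) - 128\right) 51 = \left(\left(25 + 2 \sqrt{7}\right) - 128\right) 51 = \left(-103 + 2 \sqrt{7}\right) 51 = -5253 + 102 \sqrt{7}$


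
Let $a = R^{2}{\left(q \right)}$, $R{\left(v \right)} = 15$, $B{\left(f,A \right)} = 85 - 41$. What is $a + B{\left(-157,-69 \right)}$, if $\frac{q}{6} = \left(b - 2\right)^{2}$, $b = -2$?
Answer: $269$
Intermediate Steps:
$B{\left(f,A \right)} = 44$
$q = 96$ ($q = 6 \left(-2 - 2\right)^{2} = 6 \left(-4\right)^{2} = 6 \cdot 16 = 96$)
$a = 225$ ($a = 15^{2} = 225$)
$a + B{\left(-157,-69 \right)} = 225 + 44 = 269$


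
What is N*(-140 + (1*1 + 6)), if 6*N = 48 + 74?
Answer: -8113/3 ≈ -2704.3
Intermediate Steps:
N = 61/3 (N = (48 + 74)/6 = (⅙)*122 = 61/3 ≈ 20.333)
N*(-140 + (1*1 + 6)) = 61*(-140 + (1*1 + 6))/3 = 61*(-140 + (1 + 6))/3 = 61*(-140 + 7)/3 = (61/3)*(-133) = -8113/3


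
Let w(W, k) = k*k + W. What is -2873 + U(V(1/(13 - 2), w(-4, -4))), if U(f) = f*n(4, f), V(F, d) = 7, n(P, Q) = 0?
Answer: -2873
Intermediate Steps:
w(W, k) = W + k**2 (w(W, k) = k**2 + W = W + k**2)
U(f) = 0 (U(f) = f*0 = 0)
-2873 + U(V(1/(13 - 2), w(-4, -4))) = -2873 + 0 = -2873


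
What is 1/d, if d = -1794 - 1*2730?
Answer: -1/4524 ≈ -0.00022104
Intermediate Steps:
d = -4524 (d = -1794 - 2730 = -4524)
1/d = 1/(-4524) = -1/4524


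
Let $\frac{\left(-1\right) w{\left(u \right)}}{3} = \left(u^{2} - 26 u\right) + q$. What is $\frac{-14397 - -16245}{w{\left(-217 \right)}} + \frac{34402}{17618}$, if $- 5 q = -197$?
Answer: $\frac{1127846633}{581068067} \approx 1.941$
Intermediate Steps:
$q = \frac{197}{5}$ ($q = \left(- \frac{1}{5}\right) \left(-197\right) = \frac{197}{5} \approx 39.4$)
$w{\left(u \right)} = - \frac{591}{5} - 3 u^{2} + 78 u$ ($w{\left(u \right)} = - 3 \left(\left(u^{2} - 26 u\right) + \frac{197}{5}\right) = - 3 \left(\frac{197}{5} + u^{2} - 26 u\right) = - \frac{591}{5} - 3 u^{2} + 78 u$)
$\frac{-14397 - -16245}{w{\left(-217 \right)}} + \frac{34402}{17618} = \frac{-14397 - -16245}{- \frac{591}{5} - 3 \left(-217\right)^{2} + 78 \left(-217\right)} + \frac{34402}{17618} = \frac{-14397 + 16245}{- \frac{591}{5} - 141267 - 16926} + 34402 \cdot \frac{1}{17618} = \frac{1848}{- \frac{591}{5} - 141267 - 16926} + \frac{17201}{8809} = \frac{1848}{- \frac{791556}{5}} + \frac{17201}{8809} = 1848 \left(- \frac{5}{791556}\right) + \frac{17201}{8809} = - \frac{770}{65963} + \frac{17201}{8809} = \frac{1127846633}{581068067}$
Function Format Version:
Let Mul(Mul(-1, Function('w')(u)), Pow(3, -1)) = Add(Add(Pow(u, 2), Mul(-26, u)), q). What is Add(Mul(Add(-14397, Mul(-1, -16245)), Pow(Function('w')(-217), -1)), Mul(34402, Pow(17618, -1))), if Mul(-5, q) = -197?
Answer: Rational(1127846633, 581068067) ≈ 1.9410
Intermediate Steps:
q = Rational(197, 5) (q = Mul(Rational(-1, 5), -197) = Rational(197, 5) ≈ 39.400)
Function('w')(u) = Add(Rational(-591, 5), Mul(-3, Pow(u, 2)), Mul(78, u)) (Function('w')(u) = Mul(-3, Add(Add(Pow(u, 2), Mul(-26, u)), Rational(197, 5))) = Mul(-3, Add(Rational(197, 5), Pow(u, 2), Mul(-26, u))) = Add(Rational(-591, 5), Mul(-3, Pow(u, 2)), Mul(78, u)))
Add(Mul(Add(-14397, Mul(-1, -16245)), Pow(Function('w')(-217), -1)), Mul(34402, Pow(17618, -1))) = Add(Mul(Add(-14397, Mul(-1, -16245)), Pow(Add(Rational(-591, 5), Mul(-3, Pow(-217, 2)), Mul(78, -217)), -1)), Mul(34402, Pow(17618, -1))) = Add(Mul(Add(-14397, 16245), Pow(Add(Rational(-591, 5), Mul(-3, 47089), -16926), -1)), Mul(34402, Rational(1, 17618))) = Add(Mul(1848, Pow(Add(Rational(-591, 5), -141267, -16926), -1)), Rational(17201, 8809)) = Add(Mul(1848, Pow(Rational(-791556, 5), -1)), Rational(17201, 8809)) = Add(Mul(1848, Rational(-5, 791556)), Rational(17201, 8809)) = Add(Rational(-770, 65963), Rational(17201, 8809)) = Rational(1127846633, 581068067)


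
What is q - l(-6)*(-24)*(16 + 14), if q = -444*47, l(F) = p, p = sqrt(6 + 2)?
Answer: -20868 + 1440*sqrt(2) ≈ -18832.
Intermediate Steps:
p = 2*sqrt(2) (p = sqrt(8) = 2*sqrt(2) ≈ 2.8284)
l(F) = 2*sqrt(2)
q = -20868
q - l(-6)*(-24)*(16 + 14) = -20868 - (2*sqrt(2))*(-24)*(16 + 14) = -20868 - (-48*sqrt(2))*30 = -20868 - (-1440)*sqrt(2) = -20868 + 1440*sqrt(2)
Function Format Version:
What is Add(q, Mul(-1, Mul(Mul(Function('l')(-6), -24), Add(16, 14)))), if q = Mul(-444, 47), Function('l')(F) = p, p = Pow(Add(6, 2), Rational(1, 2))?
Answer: Add(-20868, Mul(1440, Pow(2, Rational(1, 2)))) ≈ -18832.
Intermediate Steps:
p = Mul(2, Pow(2, Rational(1, 2))) (p = Pow(8, Rational(1, 2)) = Mul(2, Pow(2, Rational(1, 2))) ≈ 2.8284)
Function('l')(F) = Mul(2, Pow(2, Rational(1, 2)))
q = -20868
Add(q, Mul(-1, Mul(Mul(Function('l')(-6), -24), Add(16, 14)))) = Add(-20868, Mul(-1, Mul(Mul(Mul(2, Pow(2, Rational(1, 2))), -24), Add(16, 14)))) = Add(-20868, Mul(-1, Mul(Mul(-48, Pow(2, Rational(1, 2))), 30))) = Add(-20868, Mul(-1, Mul(-1440, Pow(2, Rational(1, 2))))) = Add(-20868, Mul(1440, Pow(2, Rational(1, 2))))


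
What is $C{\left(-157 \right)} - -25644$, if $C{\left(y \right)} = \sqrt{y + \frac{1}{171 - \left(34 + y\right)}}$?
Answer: $25644 + \frac{i \sqrt{276942}}{42} \approx 25644.0 + 12.53 i$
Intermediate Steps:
$C{\left(y \right)} = \sqrt{y + \frac{1}{137 - y}}$
$C{\left(-157 \right)} - -25644 = \sqrt{\frac{-1 - 157 \left(-137 - 157\right)}{-137 - 157}} - -25644 = \sqrt{\frac{-1 - -46158}{-294}} + 25644 = \sqrt{- \frac{-1 + 46158}{294}} + 25644 = \sqrt{\left(- \frac{1}{294}\right) 46157} + 25644 = \sqrt{- \frac{46157}{294}} + 25644 = \frac{i \sqrt{276942}}{42} + 25644 = 25644 + \frac{i \sqrt{276942}}{42}$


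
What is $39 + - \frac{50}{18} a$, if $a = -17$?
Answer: $\frac{776}{9} \approx 86.222$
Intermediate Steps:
$39 + - \frac{50}{18} a = 39 + - \frac{50}{18} \left(-17\right) = 39 + \left(-50\right) \frac{1}{18} \left(-17\right) = 39 - - \frac{425}{9} = 39 + \frac{425}{9} = \frac{776}{9}$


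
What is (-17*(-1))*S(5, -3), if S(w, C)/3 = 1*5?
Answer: 255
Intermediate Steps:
S(w, C) = 15 (S(w, C) = 3*(1*5) = 3*5 = 15)
(-17*(-1))*S(5, -3) = -17*(-1)*15 = 17*15 = 255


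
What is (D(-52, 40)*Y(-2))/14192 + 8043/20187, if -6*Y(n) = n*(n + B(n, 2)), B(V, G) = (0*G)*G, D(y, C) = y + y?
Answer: 802402/1989541 ≈ 0.40331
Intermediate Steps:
D(y, C) = 2*y
B(V, G) = 0 (B(V, G) = 0*G = 0)
Y(n) = -n**2/6 (Y(n) = -n*(n + 0)/6 = -n*n/6 = -n**2/6)
(D(-52, 40)*Y(-2))/14192 + 8043/20187 = ((2*(-52))*(-1/6*(-2)**2))/14192 + 8043/20187 = -(-52)*4/3*(1/14192) + 8043*(1/20187) = -104*(-2/3)*(1/14192) + 2681/6729 = (208/3)*(1/14192) + 2681/6729 = 13/2661 + 2681/6729 = 802402/1989541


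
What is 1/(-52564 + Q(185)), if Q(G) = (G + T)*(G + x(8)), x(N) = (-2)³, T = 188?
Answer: 1/13457 ≈ 7.4311e-5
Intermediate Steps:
x(N) = -8
Q(G) = (-8 + G)*(188 + G) (Q(G) = (G + 188)*(G - 8) = (188 + G)*(-8 + G) = (-8 + G)*(188 + G))
1/(-52564 + Q(185)) = 1/(-52564 + (-1504 + 185² + 180*185)) = 1/(-52564 + (-1504 + 34225 + 33300)) = 1/(-52564 + 66021) = 1/13457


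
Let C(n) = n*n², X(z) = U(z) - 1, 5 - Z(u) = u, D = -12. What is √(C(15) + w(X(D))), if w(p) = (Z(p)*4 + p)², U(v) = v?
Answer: 2*√1714 ≈ 82.801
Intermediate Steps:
Z(u) = 5 - u
X(z) = -1 + z (X(z) = z - 1 = -1 + z)
C(n) = n³
w(p) = (20 - 3*p)² (w(p) = ((5 - p)*4 + p)² = ((20 - 4*p) + p)² = (20 - 3*p)²)
√(C(15) + w(X(D))) = √(15³ + (20 - 3*(-1 - 12))²) = √(3375 + (20 - 3*(-13))²) = √(3375 + (20 + 39)²) = √(3375 + 59²) = √(3375 + 3481) = √6856 = 2*√1714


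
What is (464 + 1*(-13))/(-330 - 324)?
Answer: -451/654 ≈ -0.68960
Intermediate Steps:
(464 + 1*(-13))/(-330 - 324) = (464 - 13)/(-654) = 451*(-1/654) = -451/654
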